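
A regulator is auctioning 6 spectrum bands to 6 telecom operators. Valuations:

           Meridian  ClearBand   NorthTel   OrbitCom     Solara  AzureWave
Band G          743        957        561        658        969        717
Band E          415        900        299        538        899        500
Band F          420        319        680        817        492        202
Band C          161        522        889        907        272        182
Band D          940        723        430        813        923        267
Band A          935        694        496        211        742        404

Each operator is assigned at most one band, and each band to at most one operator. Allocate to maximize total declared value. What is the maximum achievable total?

Max total: $5181M

Optimal: Meridian→Band A ($935M), ClearBand→Band E ($900M), NorthTel→Band C ($889M), OrbitCom→Band F ($817M), Solara→Band D ($923M), AzureWave→Band G ($717M) — total 935+900+889+817+923+717 = $5181M.
Max-entry greedy (repeatedly take the single best remaining cell) gives $4800M, worse by 381.
No other one-to-one assignment exceeds $5181M.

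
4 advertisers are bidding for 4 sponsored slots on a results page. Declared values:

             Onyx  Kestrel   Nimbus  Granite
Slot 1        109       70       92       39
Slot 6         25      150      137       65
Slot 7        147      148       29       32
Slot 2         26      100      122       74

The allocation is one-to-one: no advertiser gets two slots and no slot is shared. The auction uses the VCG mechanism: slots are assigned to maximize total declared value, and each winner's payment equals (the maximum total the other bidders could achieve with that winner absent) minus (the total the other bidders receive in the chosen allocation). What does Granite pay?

Efficient allocation: Onyx→Slot 1 ($109), Kestrel→Slot 7 ($148), Nimbus→Slot 6 ($137), Granite→Slot 2 ($74); total welfare W = $468.
Granite receives Slot 2 at value $74, so the others get W − 74 = $394.
Without Granite: best allocation of the remaining 3 bidders over all 4 slots is Onyx→Slot 7 ($147), Kestrel→Slot 6 ($150), Nimbus→Slot 2 ($122), total $419.
VCG payment = (others' best without Granite) − (others' welfare with Granite) = 419 − 394 = $25.

Granite pays $25.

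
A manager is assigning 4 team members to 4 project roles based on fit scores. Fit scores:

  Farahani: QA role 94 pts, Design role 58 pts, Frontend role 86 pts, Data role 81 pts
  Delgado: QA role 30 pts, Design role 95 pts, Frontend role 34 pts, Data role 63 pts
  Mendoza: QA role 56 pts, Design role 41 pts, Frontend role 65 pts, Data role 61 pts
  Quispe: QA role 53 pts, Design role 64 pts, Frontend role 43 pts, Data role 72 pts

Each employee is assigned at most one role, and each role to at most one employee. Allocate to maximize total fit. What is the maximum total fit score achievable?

Treat this as an assignment problem: match each employee to one role.
Optimal: Farahani→QA role (94 pts), Delgado→Design role (95 pts), Mendoza→Frontend role (65 pts), Quispe→Data role (72 pts) — total 94+95+65+72 = 326 pts.
Swapping Delgado↔Mendoza (Delgado→Frontend role 34 pts, Mendoza→Design role 41 pts) loses 85.

Maximum total: 326 pts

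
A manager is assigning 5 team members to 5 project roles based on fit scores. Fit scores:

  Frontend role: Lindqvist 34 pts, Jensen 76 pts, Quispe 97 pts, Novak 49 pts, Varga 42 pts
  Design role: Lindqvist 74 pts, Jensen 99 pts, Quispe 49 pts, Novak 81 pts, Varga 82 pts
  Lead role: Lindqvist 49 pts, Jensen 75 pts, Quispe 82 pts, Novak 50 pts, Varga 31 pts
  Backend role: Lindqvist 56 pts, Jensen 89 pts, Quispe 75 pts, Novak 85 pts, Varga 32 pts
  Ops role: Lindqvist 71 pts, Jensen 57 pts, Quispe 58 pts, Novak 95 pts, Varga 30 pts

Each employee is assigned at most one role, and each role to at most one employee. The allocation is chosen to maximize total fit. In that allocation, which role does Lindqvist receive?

This is the linear assignment problem.
Optimal: Lindqvist→Lead role (49 pts), Jensen→Backend role (89 pts), Quispe→Frontend role (97 pts), Novak→Ops role (95 pts), Varga→Design role (82 pts) — total 49+89+97+95+82 = 412 pts.
Next-best assignment: Lindqvist→Ops role, Jensen→Lead role, Quispe→Frontend role, Novak→Backend role, Varga→Design role = 410 pts.
Swapping Varga↔Quispe (Varga→Frontend role 42 pts, Quispe→Design role 49 pts) loses 88.
Checked against all permutations: 412 pts is optimal.
Lindqvist's own top role is Design role (74 pts), but forcing Lindqvist→Design role and reassigning the rest optimally gives only 386 pts — worse by 26.

Lindqvist receives Lead role.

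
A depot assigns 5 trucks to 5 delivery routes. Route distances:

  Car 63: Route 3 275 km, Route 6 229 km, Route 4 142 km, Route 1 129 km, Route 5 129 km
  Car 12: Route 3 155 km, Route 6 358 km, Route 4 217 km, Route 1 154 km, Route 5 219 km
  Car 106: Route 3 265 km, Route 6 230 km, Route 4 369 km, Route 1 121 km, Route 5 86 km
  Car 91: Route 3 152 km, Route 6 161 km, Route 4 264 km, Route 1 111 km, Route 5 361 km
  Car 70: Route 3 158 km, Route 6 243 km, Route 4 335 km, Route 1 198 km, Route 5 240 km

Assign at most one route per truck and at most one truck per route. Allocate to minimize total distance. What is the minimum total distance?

Min total: 701 km

This is the linear assignment problem.
Optimal: Car 63→Route 4 (142 km), Car 12→Route 1 (154 km), Car 106→Route 5 (86 km), Car 91→Route 6 (161 km), Car 70→Route 3 (158 km) — total 142+154+86+161+158 = 701 km.
Column-greedy (each route in turn goes to its cheapest remaining truck) gives 959 km, worse by 258.
Next-best assignment: Car 63→Route 4, Car 12→Route 3, Car 106→Route 5, Car 91→Route 1, Car 70→Route 6 = 737 km.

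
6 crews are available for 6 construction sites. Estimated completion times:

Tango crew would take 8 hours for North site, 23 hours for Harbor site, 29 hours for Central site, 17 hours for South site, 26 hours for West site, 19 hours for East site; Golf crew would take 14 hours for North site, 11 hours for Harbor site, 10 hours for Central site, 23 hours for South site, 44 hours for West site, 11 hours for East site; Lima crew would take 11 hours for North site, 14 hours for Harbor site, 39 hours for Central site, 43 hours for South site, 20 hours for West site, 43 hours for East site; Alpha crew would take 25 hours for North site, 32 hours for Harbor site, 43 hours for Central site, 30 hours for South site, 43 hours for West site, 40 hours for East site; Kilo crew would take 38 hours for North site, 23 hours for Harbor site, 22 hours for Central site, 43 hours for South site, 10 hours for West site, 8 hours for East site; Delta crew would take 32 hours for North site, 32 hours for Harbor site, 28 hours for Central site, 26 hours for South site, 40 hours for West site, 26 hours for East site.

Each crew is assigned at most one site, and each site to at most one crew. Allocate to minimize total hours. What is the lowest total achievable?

Optimal: Tango crew→North site (8 hours), Golf crew→Central site (10 hours), Lima crew→Harbor site (14 hours), Alpha crew→South site (30 hours), Kilo crew→West site (10 hours), Delta crew→East site (26 hours) — total 8+10+14+30+10+26 = 98 hours.
Column-greedy (each site in turn goes to its cheapest remaining crew) gives 127 hours, worse by 29.
Next-best assignment: Tango crew→North site, Golf crew→East site, Lima crew→Harbor site, Alpha crew→South site, Kilo crew→West site, Delta crew→Central site = 101 hours.
Every other assignment is strictly worse.

Minimum total: 98 hours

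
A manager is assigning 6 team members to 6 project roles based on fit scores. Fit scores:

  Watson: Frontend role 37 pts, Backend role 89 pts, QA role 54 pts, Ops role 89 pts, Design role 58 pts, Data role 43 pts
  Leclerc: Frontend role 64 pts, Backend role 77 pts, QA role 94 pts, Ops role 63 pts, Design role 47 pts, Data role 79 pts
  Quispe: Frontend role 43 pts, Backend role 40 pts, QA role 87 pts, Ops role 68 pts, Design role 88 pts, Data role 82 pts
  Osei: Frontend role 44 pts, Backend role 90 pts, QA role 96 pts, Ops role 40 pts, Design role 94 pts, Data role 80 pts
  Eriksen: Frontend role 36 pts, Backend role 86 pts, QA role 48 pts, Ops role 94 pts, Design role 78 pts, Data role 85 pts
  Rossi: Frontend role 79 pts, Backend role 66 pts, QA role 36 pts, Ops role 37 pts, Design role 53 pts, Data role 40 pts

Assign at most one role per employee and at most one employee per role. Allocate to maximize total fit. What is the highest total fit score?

Maximum total: 532 pts

Optimal: Watson→Backend role (89 pts), Leclerc→QA role (94 pts), Quispe→Data role (82 pts), Osei→Design role (94 pts), Eriksen→Ops role (94 pts), Rossi→Frontend role (79 pts) — total 89+94+82+94+94+79 = 532 pts.
Column-greedy (each role in turn goes to its best remaining employee) gives 488 pts, worse by 44.
Next-best assignment: Watson→Backend role, Leclerc→Data role, Quispe→Design role, Osei→QA role, Eriksen→Ops role, Rossi→Frontend role = 525 pts.
Swapping Osei↔Eriksen (Osei→Ops role 40 pts, Eriksen→Design role 78 pts) loses 70.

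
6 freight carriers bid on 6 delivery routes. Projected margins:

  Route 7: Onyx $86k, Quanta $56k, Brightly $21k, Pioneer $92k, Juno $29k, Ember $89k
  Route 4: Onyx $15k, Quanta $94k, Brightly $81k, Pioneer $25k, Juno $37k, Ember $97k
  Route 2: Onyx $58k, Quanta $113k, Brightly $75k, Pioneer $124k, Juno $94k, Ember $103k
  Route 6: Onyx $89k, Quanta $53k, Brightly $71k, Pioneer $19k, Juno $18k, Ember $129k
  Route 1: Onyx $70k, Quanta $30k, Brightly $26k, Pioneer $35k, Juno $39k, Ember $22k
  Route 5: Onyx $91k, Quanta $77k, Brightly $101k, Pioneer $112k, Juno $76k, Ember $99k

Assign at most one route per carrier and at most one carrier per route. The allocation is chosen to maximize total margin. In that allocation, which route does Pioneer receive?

This is the linear assignment problem.
Optimal: Onyx→Route 1 ($70k), Quanta→Route 4 ($94k), Brightly→Route 5 ($101k), Pioneer→Route 7 ($92k), Juno→Route 2 ($94k), Ember→Route 6 ($129k) — total 70+94+101+92+94+129 = $580k.
Max-entry greedy (repeatedly take the single best remaining cell) gives $573k, worse by 7.
Swapping Quanta↔Onyx (Quanta→Route 1 $30k, Onyx→Route 4 $15k) loses 119.
Pioneer's own top route is Route 2 ($124k), but forcing Pioneer→Route 2 and reassigning the rest optimally gives only $573k — worse by 7.

Pioneer receives Route 7.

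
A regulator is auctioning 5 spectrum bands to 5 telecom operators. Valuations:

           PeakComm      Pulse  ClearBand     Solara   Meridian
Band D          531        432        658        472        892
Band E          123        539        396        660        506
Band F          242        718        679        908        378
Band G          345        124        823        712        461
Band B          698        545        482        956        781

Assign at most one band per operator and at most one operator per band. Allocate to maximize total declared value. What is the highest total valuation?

This is the linear assignment problem.
Optimal: PeakComm→Band B ($698M), Pulse→Band E ($539M), ClearBand→Band G ($823M), Solara→Band F ($908M), Meridian→Band D ($892M) — total 698+539+823+908+892 = $3860M.
Column-greedy (each band in turn goes to its best remaining operator) gives $3791M, worse by 69.
Next-best assignment: PeakComm→Band B, Pulse→Band F, ClearBand→Band G, Solara→Band E, Meridian→Band D = $3791M.
Checked against all permutations: $3860M is optimal.

Max total: $3860M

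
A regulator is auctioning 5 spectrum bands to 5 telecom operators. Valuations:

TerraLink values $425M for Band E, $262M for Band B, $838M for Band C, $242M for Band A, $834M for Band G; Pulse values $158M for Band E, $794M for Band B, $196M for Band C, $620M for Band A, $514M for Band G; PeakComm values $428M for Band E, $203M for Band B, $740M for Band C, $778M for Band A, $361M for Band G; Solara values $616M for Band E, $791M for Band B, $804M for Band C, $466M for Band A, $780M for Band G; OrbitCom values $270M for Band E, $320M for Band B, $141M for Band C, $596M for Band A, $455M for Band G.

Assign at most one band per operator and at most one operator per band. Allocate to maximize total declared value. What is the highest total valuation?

Treat this as an assignment problem: match each operator to one band.
Optimal: TerraLink→Band G ($834M), Pulse→Band B ($794M), PeakComm→Band C ($740M), Solara→Band E ($616M), OrbitCom→Band A ($596M) — total 834+794+740+616+596 = $3580M.
Row-greedy (each operator in turn takes its best remaining band) gives $3460M, worse by 120.

Max total: $3580M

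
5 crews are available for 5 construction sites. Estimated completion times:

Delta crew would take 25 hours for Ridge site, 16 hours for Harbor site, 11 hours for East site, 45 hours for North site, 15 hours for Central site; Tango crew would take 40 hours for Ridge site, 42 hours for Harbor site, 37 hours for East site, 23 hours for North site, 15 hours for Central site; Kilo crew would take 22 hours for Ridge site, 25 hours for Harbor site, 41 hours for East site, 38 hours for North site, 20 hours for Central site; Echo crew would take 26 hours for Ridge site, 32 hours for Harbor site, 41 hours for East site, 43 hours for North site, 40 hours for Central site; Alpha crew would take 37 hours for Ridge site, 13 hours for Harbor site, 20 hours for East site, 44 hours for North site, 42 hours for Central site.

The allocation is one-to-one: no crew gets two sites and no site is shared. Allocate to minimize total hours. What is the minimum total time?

Min total: 93 hours

This is the linear assignment problem.
Optimal: Delta crew→East site (11 hours), Tango crew→North site (23 hours), Kilo crew→Central site (20 hours), Echo crew→Ridge site (26 hours), Alpha crew→Harbor site (13 hours) — total 11+23+20+26+13 = 93 hours.
Row-greedy (each crew in turn takes its cheapest remaining site) gives 124 hours, worse by 31.
Swapping Alpha crew↔Delta crew (Alpha crew→East site 20 hours, Delta crew→Harbor site 16 hours) adds 12.
Checked against all permutations: 93 hours is optimal.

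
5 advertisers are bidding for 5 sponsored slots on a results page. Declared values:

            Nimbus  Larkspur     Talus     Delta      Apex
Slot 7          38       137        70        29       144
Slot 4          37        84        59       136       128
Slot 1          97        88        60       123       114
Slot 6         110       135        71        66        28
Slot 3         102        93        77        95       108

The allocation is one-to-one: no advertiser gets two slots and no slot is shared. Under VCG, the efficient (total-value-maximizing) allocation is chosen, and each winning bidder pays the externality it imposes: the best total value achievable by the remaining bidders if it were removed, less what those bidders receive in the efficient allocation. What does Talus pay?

Efficient allocation: Nimbus→Slot 1 ($97), Larkspur→Slot 6 ($135), Talus→Slot 3 ($77), Delta→Slot 4 ($136), Apex→Slot 7 ($144); total welfare W = $589.
Talus receives Slot 3 at value $77, so the others get W − 77 = $512.
Without Talus: best allocation of the remaining 4 bidders over all 5 slots is Nimbus→Slot 3 ($102), Larkspur→Slot 6 ($135), Delta→Slot 4 ($136), Apex→Slot 7 ($144), total $517.
VCG payment = (others' best without Talus) − (others' welfare with Talus) = 517 − 512 = $5.

Talus pays $5.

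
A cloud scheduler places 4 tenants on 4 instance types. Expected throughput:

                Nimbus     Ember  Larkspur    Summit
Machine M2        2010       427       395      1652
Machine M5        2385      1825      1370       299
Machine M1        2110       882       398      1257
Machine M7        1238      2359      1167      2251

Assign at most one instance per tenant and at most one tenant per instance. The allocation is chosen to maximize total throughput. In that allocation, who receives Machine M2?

Summit receives Machine M2.

This is a one-to-one assignment (maximum-weight bipartite matching).
Optimal: Nimbus→Machine M1 (2110 ops/s), Ember→Machine M7 (2359 ops/s), Larkspur→Machine M5 (1370 ops/s), Summit→Machine M2 (1652 ops/s) — total 2110+2359+1370+1652 = 7491 ops/s.
Row-greedy (each tenant in turn takes its best remaining instance) gives 6794 ops/s, worse by 697.
Summit's own top instance is Machine M7 (2251 ops/s), but forcing Summit→Machine M7 and reassigning the rest optimally gives only 6581 ops/s — worse by 910.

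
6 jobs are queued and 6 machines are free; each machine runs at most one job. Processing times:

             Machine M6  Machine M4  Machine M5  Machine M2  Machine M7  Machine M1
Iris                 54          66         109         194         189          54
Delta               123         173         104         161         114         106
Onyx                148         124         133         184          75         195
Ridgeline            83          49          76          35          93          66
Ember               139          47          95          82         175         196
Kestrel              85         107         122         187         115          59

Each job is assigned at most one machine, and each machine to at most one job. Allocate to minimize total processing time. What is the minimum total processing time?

This is a one-to-one assignment (minimum-cost bipartite matching).
Optimal: Iris→Machine M6 (54 min), Delta→Machine M5 (104 min), Onyx→Machine M7 (75 min), Ridgeline→Machine M2 (35 min), Ember→Machine M4 (47 min), Kestrel→Machine M1 (59 min) — total 54+104+75+35+47+59 = 374 min.
Column-greedy (each machine in turn goes to its cheapest remaining job) gives 472 min, worse by 98.

Minimum total: 374 min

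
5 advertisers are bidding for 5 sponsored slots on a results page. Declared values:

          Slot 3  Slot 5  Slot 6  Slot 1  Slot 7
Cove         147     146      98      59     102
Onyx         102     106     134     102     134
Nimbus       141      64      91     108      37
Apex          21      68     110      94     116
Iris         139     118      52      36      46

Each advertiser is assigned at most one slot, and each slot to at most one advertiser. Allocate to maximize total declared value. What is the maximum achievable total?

Max total: $643

This is a one-to-one assignment (maximum-weight bipartite matching).
Optimal: Cove→Slot 5 ($146), Onyx→Slot 6 ($134), Nimbus→Slot 1 ($108), Apex→Slot 7 ($116), Iris→Slot 3 ($139) — total 146+134+108+116+139 = $643.
Row-greedy (each advertiser in turn takes its best remaining slot) gives $623, worse by 20.
Next-best assignment: Cove→Slot 5, Onyx→Slot 7, Nimbus→Slot 1, Apex→Slot 6, Iris→Slot 3 = $637.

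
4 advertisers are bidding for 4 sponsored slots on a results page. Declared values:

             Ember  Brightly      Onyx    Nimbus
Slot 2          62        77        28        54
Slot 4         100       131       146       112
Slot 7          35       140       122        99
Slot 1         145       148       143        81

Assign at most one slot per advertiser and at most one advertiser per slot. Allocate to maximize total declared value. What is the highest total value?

Optimal: Ember→Slot 1 ($145), Brightly→Slot 7 ($140), Onyx→Slot 4 ($146), Nimbus→Slot 2 ($54) — total 145+140+146+54 = $485.
Swapping Nimbus↔Brightly (Nimbus→Slot 7 $99, Brightly→Slot 2 $77) loses 18.
Checked against all permutations: $485 is optimal.

Max total: $485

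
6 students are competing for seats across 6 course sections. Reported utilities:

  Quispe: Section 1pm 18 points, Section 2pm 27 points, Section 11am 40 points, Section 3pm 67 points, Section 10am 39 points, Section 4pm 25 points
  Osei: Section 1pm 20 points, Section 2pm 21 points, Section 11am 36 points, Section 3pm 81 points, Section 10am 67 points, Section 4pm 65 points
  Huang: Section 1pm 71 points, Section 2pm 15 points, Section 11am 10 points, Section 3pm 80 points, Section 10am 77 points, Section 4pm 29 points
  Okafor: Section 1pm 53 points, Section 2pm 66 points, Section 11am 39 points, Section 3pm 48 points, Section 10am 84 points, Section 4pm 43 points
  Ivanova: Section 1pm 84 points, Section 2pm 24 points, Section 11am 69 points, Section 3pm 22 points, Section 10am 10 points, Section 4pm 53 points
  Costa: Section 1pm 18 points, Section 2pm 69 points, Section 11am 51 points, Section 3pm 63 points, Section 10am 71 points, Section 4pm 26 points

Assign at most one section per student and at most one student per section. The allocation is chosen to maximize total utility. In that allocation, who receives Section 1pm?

Treat this as an assignment problem: match each student to one section.
Optimal: Quispe→Section 3pm (67 points), Osei→Section 4pm (65 points), Huang→Section 1pm (71 points), Okafor→Section 10am (84 points), Ivanova→Section 11am (69 points), Costa→Section 2pm (69 points) — total 67+65+71+84+69+69 = 425 points.
Column-greedy (each section in turn goes to its best remaining student) gives 387 points, worse by 38.
Next-best assignment: Quispe→Section 11am, Osei→Section 4pm, Huang→Section 3pm, Okafor→Section 10am, Ivanova→Section 1pm, Costa→Section 2pm = 422 points.
Checked against all permutations: 425 points is optimal.
Huang's own top section is Section 3pm (80 points), but forcing Huang→Section 3pm and reassigning the rest optimally gives only 422 points — worse by 3.

Huang receives Section 1pm.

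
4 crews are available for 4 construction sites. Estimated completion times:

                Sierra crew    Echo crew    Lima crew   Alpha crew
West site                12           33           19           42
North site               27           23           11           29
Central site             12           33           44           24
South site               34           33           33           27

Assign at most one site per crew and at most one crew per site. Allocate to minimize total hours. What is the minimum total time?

This is a one-to-one assignment (minimum-cost bipartite matching).
Optimal: Sierra crew→West site (12 hours), Echo crew→South site (33 hours), Lima crew→North site (11 hours), Alpha crew→Central site (24 hours) — total 12+33+11+24 = 80 hours.
Checked against all permutations: 80 hours is optimal.

Min total: 80 hours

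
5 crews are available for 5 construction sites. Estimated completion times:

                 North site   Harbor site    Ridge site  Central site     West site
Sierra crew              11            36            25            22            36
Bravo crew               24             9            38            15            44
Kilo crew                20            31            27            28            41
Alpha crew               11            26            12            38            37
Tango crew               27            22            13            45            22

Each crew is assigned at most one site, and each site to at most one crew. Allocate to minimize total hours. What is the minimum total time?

This is a one-to-one assignment (minimum-cost bipartite matching).
Optimal: Sierra crew→North site (11 hours), Bravo crew→Harbor site (9 hours), Kilo crew→Central site (28 hours), Alpha crew→Ridge site (12 hours), Tango crew→West site (22 hours) — total 11+9+28+12+22 = 82 hours.
Row-greedy (each crew in turn takes its cheapest remaining site) gives 129 hours, worse by 47.
Next-best assignment: Sierra crew→Central site, Bravo crew→Harbor site, Kilo crew→North site, Alpha crew→Ridge site, Tango crew→West site = 85 hours.

Min total: 82 hours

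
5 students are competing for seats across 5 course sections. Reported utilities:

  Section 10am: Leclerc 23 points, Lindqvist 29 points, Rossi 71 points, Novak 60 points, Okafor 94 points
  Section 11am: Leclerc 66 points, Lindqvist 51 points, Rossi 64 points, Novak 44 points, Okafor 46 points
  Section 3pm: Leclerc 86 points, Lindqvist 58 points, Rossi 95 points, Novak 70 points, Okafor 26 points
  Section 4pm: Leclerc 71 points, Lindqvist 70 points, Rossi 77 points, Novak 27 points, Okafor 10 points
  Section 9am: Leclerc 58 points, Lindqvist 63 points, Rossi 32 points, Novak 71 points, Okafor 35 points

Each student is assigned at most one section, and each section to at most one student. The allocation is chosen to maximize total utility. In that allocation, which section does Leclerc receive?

Optimal: Leclerc→Section 11am (66 points), Lindqvist→Section 4pm (70 points), Rossi→Section 3pm (95 points), Novak→Section 9am (71 points), Okafor→Section 10am (94 points) — total 66+70+95+71+94 = 396 points.
Row-greedy (each student in turn takes its best remaining section) gives 344 points, worse by 52.
Next-best assignment: Leclerc→Section 3pm, Lindqvist→Section 4pm, Rossi→Section 11am, Novak→Section 9am, Okafor→Section 10am = 385 points.
Every other assignment is strictly worse.
Leclerc's own top section is Section 3pm (86 points), but forcing Leclerc→Section 3pm and reassigning the rest optimally gives only 385 points — worse by 11.

Leclerc receives Section 11am.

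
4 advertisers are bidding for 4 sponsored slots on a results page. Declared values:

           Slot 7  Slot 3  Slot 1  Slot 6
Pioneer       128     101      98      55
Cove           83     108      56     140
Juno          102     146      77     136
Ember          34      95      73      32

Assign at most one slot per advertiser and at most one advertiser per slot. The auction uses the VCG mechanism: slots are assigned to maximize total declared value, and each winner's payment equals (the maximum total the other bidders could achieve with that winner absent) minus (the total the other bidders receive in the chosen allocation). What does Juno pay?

Efficient allocation: Pioneer→Slot 7 ($128), Cove→Slot 6 ($140), Juno→Slot 3 ($146), Ember→Slot 1 ($73); total welfare W = $487.
Juno receives Slot 3 at value $146, so the others get W − 146 = $341.
Without Juno: best allocation of the remaining 3 bidders over all 4 slots is Pioneer→Slot 7 ($128), Cove→Slot 6 ($140), Ember→Slot 3 ($95), total $363.
VCG payment = (others' best without Juno) − (others' welfare with Juno) = 363 − 341 = $22.

Juno pays $22.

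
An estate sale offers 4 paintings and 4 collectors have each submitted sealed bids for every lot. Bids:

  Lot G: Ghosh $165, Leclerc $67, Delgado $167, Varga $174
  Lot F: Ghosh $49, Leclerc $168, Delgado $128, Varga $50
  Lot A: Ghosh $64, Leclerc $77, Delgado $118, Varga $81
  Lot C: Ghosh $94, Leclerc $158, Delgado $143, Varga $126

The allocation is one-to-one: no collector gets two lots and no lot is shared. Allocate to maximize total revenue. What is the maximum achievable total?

Maximum total: $577

Treat this as an assignment problem: match each collector to one lot.
Optimal: Ghosh→Lot G ($165), Leclerc→Lot F ($168), Delgado→Lot A ($118), Varga→Lot C ($126) — total 165+168+118+126 = $577.
Row-greedy (each collector in turn takes its best remaining lot) gives $557, worse by 20.
Swapping Delgado↔Leclerc (Delgado→Lot F $128, Leclerc→Lot A $77) loses 81.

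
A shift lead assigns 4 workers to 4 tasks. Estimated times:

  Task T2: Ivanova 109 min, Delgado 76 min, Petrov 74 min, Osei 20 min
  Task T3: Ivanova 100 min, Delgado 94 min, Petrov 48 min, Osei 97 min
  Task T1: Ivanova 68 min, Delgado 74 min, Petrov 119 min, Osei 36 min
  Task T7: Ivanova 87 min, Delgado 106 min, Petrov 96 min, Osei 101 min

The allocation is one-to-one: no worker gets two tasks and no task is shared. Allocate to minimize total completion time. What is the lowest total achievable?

Min total: 229 min

Optimal: Ivanova→Task T7 (87 min), Delgado→Task T1 (74 min), Petrov→Task T3 (48 min), Osei→Task T2 (20 min) — total 87+74+48+20 = 229 min.
Column-greedy (each task in turn goes to its cheapest remaining worker) gives 242 min, worse by 13.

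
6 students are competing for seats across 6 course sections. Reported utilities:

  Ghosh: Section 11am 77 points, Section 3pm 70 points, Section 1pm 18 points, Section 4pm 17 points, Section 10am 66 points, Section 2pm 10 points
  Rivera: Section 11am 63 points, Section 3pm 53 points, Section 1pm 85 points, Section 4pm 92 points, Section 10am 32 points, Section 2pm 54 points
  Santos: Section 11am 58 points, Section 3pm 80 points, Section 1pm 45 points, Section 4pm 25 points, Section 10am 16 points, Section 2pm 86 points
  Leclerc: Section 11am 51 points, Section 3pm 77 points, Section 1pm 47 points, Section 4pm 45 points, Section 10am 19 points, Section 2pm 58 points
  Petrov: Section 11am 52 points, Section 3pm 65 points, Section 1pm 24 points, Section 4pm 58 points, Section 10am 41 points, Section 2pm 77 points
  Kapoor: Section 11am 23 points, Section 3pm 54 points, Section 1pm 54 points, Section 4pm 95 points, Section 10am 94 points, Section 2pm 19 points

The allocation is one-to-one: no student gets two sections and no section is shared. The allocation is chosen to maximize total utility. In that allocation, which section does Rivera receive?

This is the linear assignment problem.
Optimal: Ghosh→Section 11am (77 points), Rivera→Section 1pm (85 points), Santos→Section 2pm (86 points), Leclerc→Section 3pm (77 points), Petrov→Section 4pm (58 points), Kapoor→Section 10am (94 points) — total 77+85+86+77+58+94 = 477 points.
Max-entry greedy (repeatedly take the single best remaining cell) gives 461 points, worse by 16.
Swapping Rivera↔Petrov (Rivera→Section 4pm 92 points, Petrov→Section 1pm 24 points) loses 27.
Rivera's own top section is Section 4pm (92 points), but forcing Rivera→Section 4pm and reassigning the rest optimally gives only 467 points — worse by 10.

Rivera receives Section 1pm.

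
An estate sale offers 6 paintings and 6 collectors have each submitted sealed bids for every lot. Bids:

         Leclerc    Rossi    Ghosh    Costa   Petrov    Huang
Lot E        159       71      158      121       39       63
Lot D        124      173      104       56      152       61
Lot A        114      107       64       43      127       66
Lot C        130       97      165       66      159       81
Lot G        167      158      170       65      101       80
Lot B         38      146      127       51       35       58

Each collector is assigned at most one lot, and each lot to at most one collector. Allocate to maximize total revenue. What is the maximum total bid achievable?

Optimal: Leclerc→Lot G ($167), Rossi→Lot B ($146), Ghosh→Lot C ($165), Costa→Lot E ($121), Petrov→Lot D ($152), Huang→Lot A ($66) — total 167+146+165+121+152+66 = $817.
Column-greedy (each lot in turn goes to its best remaining collector) gives $755, worse by 62.
Next-best assignment: Leclerc→Lot G, Rossi→Lot D, Ghosh→Lot B, Costa→Lot E, Petrov→Lot C, Huang→Lot A = $813.
Checked against all permutations: $817 is optimal.

Maximum total: $817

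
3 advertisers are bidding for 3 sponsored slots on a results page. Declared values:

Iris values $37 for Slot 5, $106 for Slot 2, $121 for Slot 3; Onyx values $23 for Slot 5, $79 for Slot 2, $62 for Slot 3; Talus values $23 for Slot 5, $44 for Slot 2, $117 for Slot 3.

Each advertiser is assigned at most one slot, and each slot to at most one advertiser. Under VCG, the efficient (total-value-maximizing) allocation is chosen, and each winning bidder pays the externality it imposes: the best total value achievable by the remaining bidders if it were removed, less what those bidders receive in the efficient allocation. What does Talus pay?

Efficient allocation: Iris→Slot 2 ($106), Onyx→Slot 5 ($23), Talus→Slot 3 ($117); total welfare W = $246.
Talus receives Slot 3 at value $117, so the others get W − 117 = $129.
Without Talus: best allocation of the remaining 2 bidders over all 3 slots is Iris→Slot 3 ($121), Onyx→Slot 2 ($79), total $200.
VCG payment = (others' best without Talus) − (others' welfare with Talus) = 200 − 129 = $71.

Talus pays $71.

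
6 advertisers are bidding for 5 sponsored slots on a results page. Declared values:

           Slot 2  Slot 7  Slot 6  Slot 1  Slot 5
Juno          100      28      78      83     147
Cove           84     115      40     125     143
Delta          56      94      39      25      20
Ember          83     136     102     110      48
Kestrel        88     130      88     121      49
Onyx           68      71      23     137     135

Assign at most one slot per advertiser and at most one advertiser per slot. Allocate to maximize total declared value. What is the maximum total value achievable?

Optimal: Juno→Slot 2 ($100), Kestrel→Slot 7 ($130), Ember→Slot 6 ($102), Onyx→Slot 1 ($137), Cove→Slot 5 ($143) — total 100+130+102+137+143 = $612.
Max-entry greedy (repeatedly take the single best remaining cell) gives $548, worse by 64.
Swapping Juno↔Ember (Juno→Slot 6 $78, Ember→Slot 2 $83) loses 41.

Max total: $612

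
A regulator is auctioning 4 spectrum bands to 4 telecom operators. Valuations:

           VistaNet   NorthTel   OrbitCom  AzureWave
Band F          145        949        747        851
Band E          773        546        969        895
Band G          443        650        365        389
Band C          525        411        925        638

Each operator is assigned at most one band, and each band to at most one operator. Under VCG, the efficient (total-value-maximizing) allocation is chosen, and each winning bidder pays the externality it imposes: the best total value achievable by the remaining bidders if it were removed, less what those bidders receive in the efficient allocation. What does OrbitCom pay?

OrbitCom pays $82M.

Efficient allocation: VistaNet→Band G ($443M), NorthTel→Band F ($949M), OrbitCom→Band C ($925M), AzureWave→Band E ($895M); total welfare W = $3212M.
OrbitCom receives Band C at value $925M, so the others get W − 925 = $2287M.
Without OrbitCom: best allocation of the remaining 3 bidders over all 4 bands is VistaNet→Band C ($525M), NorthTel→Band F ($949M), AzureWave→Band E ($895M), total $2369M.
VCG payment = (others' best without OrbitCom) − (others' welfare with OrbitCom) = 2369 − 2287 = $82M.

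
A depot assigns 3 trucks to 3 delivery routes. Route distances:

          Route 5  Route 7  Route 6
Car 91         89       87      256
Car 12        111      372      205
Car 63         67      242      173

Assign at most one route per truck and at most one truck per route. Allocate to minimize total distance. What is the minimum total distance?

Minimum total: 359 km

This is a one-to-one assignment (minimum-cost bipartite matching).
Optimal: Car 91→Route 7 (87 km), Car 12→Route 6 (205 km), Car 63→Route 5 (67 km) — total 87+205+67 = 359 km.
Row-greedy (each truck in turn takes its cheapest remaining route) gives 371 km, worse by 12.
Swapping Car 12↔Car 91 (Car 12→Route 7 372 km, Car 91→Route 6 256 km) adds 336.
No other one-to-one assignment undercuts 359 km.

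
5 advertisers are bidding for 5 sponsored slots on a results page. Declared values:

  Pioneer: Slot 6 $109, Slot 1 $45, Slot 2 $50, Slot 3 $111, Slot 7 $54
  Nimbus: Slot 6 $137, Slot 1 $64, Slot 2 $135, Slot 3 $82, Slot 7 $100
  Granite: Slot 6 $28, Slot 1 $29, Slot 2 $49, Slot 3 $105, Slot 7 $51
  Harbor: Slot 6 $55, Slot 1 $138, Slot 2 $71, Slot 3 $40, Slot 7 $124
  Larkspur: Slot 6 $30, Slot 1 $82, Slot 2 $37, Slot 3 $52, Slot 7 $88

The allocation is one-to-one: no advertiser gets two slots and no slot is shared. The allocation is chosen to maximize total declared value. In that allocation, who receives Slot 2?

Nimbus receives Slot 2.

This is the linear assignment problem.
Optimal: Pioneer→Slot 6 ($109), Nimbus→Slot 2 ($135), Granite→Slot 3 ($105), Harbor→Slot 1 ($138), Larkspur→Slot 7 ($88) — total 109+135+105+138+88 = $575.
Row-greedy (each advertiser in turn takes its best remaining slot) gives $474, worse by 101.
Checked against all permutations: $575 is optimal.
Nimbus's own top slot is Slot 6 ($137), but forcing Nimbus→Slot 6 and reassigning the rest optimally gives only $523 — worse by 52.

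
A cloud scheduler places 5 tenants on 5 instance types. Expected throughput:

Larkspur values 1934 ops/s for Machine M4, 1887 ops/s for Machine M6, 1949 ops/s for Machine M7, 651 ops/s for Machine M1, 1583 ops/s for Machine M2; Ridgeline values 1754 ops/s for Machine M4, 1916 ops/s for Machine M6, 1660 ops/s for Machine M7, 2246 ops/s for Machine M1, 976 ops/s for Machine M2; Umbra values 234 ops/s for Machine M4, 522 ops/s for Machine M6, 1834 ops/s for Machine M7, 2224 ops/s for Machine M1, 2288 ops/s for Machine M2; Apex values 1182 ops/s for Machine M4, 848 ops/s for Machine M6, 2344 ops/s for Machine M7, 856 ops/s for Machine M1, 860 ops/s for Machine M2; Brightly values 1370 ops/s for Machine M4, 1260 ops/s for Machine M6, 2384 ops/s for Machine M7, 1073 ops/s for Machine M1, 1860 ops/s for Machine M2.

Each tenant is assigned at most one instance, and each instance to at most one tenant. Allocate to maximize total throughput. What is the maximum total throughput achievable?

Optimal: Larkspur→Machine M4 (1934 ops/s), Ridgeline→Machine M6 (1916 ops/s), Umbra→Machine M1 (2224 ops/s), Apex→Machine M7 (2344 ops/s), Brightly→Machine M2 (1860 ops/s) — total 1934+1916+2224+2344+1860 = 10278 ops/s.
Max-entry greedy (repeatedly take the single best remaining cell) gives 9700 ops/s, worse by 578.
No other one-to-one assignment exceeds 10278 ops/s.

Maximum total: 10278 ops/s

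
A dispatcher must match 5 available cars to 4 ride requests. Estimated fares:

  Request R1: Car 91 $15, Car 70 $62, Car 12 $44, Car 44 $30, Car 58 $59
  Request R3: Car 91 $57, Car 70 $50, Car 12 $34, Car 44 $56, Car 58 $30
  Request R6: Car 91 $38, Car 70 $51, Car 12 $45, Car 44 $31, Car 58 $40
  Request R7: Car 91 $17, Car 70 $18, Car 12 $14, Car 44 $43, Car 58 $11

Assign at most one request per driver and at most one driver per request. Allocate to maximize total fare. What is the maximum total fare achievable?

This is the linear assignment problem.
Optimal: Car 58→Request R1 ($59), Car 91→Request R3 ($57), Car 70→Request R6 ($51), Car 44→Request R7 ($43) — total 59+57+51+43 = $210.
Max-entry greedy (repeatedly take the single best remaining cell) gives $207, worse by 3.
Every other assignment is strictly worse.

Max total: $210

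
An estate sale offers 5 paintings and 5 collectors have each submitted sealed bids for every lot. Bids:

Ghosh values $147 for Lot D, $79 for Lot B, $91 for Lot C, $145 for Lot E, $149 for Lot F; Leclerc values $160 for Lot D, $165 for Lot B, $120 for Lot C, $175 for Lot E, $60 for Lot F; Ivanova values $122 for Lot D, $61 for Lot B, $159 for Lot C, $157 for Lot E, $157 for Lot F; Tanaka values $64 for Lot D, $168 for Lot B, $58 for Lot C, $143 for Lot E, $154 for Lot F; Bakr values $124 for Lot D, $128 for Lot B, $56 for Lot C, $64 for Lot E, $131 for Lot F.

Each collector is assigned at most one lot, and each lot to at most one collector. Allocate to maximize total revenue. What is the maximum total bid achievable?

Max total: $780

Optimal: Ghosh→Lot D ($147), Leclerc→Lot E ($175), Ivanova→Lot C ($159), Tanaka→Lot B ($168), Bakr→Lot F ($131) — total 147+175+159+168+131 = $780.
Max-entry greedy (repeatedly take the single best remaining cell) gives $775, worse by 5.
Swapping Ivanova↔Bakr (Ivanova→Lot F $157, Bakr→Lot C $56) loses 77.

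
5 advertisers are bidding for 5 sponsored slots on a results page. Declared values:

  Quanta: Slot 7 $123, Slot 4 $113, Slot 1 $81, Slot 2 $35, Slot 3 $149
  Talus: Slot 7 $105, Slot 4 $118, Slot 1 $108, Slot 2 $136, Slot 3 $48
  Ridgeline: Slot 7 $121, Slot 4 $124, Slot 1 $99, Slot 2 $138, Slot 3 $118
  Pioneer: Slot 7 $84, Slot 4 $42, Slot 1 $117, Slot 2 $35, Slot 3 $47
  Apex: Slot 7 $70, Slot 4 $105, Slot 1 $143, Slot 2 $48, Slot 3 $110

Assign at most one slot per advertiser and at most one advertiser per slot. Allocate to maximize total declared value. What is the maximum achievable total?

Max total: $636

Optimal: Quanta→Slot 3 ($149), Talus→Slot 2 ($136), Ridgeline→Slot 4 ($124), Pioneer→Slot 7 ($84), Apex→Slot 1 ($143) — total 149+136+124+84+143 = $636.
Column-greedy (each slot in turn goes to its best remaining advertiser) gives $573, worse by 63.
Next-best assignment: Quanta→Slot 3, Talus→Slot 4, Ridgeline→Slot 2, Pioneer→Slot 7, Apex→Slot 1 = $632.
Swapping Apex↔Quanta (Apex→Slot 3 $110, Quanta→Slot 1 $81) loses 101.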